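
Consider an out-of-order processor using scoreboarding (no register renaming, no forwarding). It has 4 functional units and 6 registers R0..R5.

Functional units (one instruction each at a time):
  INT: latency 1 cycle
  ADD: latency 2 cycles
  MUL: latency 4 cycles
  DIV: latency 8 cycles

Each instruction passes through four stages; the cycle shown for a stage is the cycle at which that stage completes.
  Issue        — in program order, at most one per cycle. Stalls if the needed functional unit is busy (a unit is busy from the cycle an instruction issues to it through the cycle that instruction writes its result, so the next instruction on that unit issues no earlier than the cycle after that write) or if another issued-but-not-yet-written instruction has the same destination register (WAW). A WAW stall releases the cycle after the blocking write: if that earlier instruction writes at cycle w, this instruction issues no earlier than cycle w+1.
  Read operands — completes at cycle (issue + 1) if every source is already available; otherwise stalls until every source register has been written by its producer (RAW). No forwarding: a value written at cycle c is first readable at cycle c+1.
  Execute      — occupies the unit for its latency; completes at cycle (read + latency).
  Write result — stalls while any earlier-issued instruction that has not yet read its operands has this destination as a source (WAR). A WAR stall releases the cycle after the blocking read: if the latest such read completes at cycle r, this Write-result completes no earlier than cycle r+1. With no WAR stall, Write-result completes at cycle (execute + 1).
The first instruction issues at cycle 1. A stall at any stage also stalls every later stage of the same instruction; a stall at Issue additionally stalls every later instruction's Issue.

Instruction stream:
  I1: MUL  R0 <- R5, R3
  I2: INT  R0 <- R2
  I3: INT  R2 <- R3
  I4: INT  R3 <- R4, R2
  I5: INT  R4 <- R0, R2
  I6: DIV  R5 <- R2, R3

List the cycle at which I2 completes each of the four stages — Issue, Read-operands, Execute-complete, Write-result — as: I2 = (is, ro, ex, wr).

t=1  I1→MUL
t=2  I1 RO
t=6  I1 EX
t=7  I1 WR R0
t=8  I2→INT
t=9  I2 RO
t=10  I2 EX
t=11  I2 WR R0
t=12  I3→INT
t=13  I3 RO
t=14  I3 EX
t=15  I3 WR R2
t=16  I4→INT
t=17  I4 RO
t=18  I4 EX
t=19  I4 WR R3
t=20  I5→INT
t=21  I5 RO; I6→DIV
t=22  I5 EX; I6 RO
t=23  I5 WR R4
t=30  I6 EX
t=31  I6 WR R5

I2 = (8, 9, 10, 11)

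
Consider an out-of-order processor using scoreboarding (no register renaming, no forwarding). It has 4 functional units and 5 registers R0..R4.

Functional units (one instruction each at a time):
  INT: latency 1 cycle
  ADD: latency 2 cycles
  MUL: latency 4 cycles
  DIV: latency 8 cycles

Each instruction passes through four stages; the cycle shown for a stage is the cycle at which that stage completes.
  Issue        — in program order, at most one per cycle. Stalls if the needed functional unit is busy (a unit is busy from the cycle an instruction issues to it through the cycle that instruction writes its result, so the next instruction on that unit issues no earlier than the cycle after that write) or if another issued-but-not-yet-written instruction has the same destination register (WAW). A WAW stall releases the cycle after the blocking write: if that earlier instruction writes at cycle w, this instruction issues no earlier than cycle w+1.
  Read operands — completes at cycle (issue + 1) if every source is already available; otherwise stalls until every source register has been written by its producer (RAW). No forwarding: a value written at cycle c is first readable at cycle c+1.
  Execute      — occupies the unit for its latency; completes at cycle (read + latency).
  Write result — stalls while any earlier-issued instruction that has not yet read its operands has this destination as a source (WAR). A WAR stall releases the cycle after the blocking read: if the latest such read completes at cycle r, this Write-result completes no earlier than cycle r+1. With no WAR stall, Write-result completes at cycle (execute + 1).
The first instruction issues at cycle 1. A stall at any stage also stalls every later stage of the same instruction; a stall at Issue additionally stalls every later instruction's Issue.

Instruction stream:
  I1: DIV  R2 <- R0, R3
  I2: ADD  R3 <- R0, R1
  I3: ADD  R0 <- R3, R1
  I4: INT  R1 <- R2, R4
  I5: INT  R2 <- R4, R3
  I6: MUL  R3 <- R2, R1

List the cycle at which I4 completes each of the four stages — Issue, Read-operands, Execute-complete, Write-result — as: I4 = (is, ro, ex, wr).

cycle 1: I1→DIV
cycle 2: I1 RO; I2→ADD
cycle 3: I2 RO
cycle 5: I2 EX
cycle 6: I2 WR R3
cycle 7: I3→ADD
cycle 8: I3 RO; I4→INT
cycle 10: I1 EX; I3 EX
cycle 11: I1 WR R2; I3 WR R0
cycle 12: I4 RO
cycle 13: I4 EX
cycle 14: I4 WR R1
cycle 15: I5→INT
cycle 16: I5 RO; I6→MUL
cycle 17: I5 EX
cycle 18: I5 WR R2
cycle 19: I6 RO
cycle 23: I6 EX
cycle 24: I6 WR R3

I4 = (8, 12, 13, 14)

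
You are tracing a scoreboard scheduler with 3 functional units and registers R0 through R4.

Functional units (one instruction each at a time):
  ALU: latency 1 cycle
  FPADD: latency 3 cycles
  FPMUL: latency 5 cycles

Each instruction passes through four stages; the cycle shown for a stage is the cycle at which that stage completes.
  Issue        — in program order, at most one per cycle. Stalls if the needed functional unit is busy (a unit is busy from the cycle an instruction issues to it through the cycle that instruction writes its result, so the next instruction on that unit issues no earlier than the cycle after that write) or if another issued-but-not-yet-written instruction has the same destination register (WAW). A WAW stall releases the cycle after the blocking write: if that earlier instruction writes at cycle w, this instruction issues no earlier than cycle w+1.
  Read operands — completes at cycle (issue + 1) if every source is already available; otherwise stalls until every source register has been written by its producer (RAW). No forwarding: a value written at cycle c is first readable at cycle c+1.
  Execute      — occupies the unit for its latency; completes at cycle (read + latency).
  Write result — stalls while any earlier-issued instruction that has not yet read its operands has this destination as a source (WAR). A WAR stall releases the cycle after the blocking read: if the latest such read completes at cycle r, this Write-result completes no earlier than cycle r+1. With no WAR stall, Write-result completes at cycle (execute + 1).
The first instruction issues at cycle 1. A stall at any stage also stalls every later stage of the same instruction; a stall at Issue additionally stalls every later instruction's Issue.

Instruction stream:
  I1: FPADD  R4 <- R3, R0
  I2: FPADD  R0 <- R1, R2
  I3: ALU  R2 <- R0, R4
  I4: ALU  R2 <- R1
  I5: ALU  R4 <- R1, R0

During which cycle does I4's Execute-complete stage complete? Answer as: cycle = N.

cycle = 18

t=1  I1 issues→FPADD
t=2  I1 reads
t=5  I1 exec-done
t=6  I1 writes R4
t=7  I2 issues→FPADD
t=8  I2 reads, I3 issues→ALU
t=11  I2 exec-done
t=12  I2 writes R0
t=13  I3 reads
t=14  I3 exec-done
t=15  I3 writes R2
t=16  I4 issues→ALU
t=17  I4 reads
t=18  I4 exec-done
t=19  I4 writes R2
t=20  I5 issues→ALU
t=21  I5 reads
t=22  I5 exec-done
t=23  I5 writes R4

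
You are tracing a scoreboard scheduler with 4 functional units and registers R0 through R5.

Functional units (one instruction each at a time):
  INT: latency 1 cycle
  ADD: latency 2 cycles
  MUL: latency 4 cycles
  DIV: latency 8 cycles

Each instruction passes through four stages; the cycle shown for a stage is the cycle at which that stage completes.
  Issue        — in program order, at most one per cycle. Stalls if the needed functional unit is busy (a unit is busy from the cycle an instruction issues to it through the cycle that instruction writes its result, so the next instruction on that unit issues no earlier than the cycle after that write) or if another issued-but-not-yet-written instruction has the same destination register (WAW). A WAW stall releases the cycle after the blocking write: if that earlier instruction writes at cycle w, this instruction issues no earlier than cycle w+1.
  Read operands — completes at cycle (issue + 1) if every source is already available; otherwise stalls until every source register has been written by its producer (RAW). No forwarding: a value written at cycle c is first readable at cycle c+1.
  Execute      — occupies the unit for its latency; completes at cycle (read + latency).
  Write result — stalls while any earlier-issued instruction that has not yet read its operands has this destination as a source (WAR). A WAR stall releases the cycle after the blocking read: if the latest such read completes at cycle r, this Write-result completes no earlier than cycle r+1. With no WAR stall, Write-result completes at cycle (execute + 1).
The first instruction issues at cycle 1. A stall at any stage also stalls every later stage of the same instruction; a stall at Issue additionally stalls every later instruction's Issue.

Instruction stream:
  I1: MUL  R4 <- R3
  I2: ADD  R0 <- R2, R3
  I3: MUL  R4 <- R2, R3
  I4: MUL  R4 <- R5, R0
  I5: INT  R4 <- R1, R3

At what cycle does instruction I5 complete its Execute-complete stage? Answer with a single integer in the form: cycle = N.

  I1 | 1 | 2 | 6 | 7
  I2 | 2 | 3 | 5 | 6
  I3 | 8 | 9 | 13 | 14   struct: MUL busy until I1 writes@7
  I4 | 15 | 16 | 20 | 21   struct: MUL busy until I3 writes@14
  I5 | 22 | 23 | 24 | 25   WAW R4: wait I4 write@21

cycle = 24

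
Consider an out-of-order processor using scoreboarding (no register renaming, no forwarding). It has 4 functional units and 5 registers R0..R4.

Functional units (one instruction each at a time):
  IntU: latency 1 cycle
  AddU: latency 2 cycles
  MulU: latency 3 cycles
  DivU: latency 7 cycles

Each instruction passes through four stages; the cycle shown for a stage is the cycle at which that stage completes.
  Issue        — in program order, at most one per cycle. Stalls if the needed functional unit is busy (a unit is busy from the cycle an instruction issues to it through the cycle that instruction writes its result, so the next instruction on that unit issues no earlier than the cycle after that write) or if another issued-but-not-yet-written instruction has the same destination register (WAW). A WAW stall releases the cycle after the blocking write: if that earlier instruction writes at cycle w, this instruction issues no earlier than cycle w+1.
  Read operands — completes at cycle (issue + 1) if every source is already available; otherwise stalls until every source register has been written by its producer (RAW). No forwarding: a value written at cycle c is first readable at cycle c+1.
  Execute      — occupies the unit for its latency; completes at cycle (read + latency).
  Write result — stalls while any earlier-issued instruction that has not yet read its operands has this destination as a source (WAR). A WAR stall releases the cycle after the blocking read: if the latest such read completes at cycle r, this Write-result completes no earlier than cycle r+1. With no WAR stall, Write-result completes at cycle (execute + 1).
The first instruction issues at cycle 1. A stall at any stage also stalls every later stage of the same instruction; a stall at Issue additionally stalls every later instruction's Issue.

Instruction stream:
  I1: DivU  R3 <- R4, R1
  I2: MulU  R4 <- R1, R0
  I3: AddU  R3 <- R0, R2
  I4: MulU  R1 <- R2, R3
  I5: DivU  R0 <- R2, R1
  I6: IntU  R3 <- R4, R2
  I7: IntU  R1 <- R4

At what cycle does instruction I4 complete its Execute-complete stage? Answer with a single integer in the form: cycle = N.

cycle = 19

  I1 | 1 | 2 | 9 | 10
  I2 | 2 | 3 | 6 | 7
  I3 | 11 | 12 | 14 | 15   WAW R3: wait I1 write@10
  I4 | 12 | 16 | 19 | 20   RAW R3: wait I3 write@15
  I5 | 13 | 21 | 28 | 29   RAW R1: wait I4 write@20
  I6 | 16 | 17 | 18 | 19   WAW R3: wait I3 write@15
  I7 | 21 | 22 | 23 | 24   WAW R1: wait I4 write@20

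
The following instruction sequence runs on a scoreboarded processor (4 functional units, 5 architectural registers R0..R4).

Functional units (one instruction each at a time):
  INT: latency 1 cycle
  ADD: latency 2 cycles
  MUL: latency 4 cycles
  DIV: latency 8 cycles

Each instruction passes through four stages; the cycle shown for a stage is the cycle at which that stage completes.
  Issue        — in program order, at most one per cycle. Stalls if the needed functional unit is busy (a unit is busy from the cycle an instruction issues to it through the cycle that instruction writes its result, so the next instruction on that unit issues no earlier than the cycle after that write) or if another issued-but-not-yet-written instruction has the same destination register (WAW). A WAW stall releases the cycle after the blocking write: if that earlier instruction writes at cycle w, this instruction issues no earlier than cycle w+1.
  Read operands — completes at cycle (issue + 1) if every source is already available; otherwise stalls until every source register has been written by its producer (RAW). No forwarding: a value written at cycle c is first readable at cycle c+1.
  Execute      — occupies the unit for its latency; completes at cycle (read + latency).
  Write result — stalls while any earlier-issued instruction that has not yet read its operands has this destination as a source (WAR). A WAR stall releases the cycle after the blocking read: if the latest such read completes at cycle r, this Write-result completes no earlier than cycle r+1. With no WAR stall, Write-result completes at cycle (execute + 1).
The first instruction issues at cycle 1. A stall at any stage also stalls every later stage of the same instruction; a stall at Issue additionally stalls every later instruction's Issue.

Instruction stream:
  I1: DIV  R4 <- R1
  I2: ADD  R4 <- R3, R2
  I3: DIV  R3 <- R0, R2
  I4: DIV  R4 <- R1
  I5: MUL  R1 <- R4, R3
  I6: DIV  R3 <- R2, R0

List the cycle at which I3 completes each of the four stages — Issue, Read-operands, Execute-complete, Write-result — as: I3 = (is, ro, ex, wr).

I1: IS=1 RO=2 EX=10 WR=11
I2: IS=12 RO=13 EX=15 WR=16  [WAW R4: wait I1 write@11]
I3: IS=13 RO=14 EX=22 WR=23
I4: IS=24 RO=25 EX=33 WR=34  [struct: DIV busy until I3 writes@23]
I5: IS=25 RO=35 EX=39 WR=40  [RAW R4: wait I4 write@34]
I6: IS=35 RO=36 EX=44 WR=45  [struct: DIV busy until I4 writes@34]

I3 = (13, 14, 22, 23)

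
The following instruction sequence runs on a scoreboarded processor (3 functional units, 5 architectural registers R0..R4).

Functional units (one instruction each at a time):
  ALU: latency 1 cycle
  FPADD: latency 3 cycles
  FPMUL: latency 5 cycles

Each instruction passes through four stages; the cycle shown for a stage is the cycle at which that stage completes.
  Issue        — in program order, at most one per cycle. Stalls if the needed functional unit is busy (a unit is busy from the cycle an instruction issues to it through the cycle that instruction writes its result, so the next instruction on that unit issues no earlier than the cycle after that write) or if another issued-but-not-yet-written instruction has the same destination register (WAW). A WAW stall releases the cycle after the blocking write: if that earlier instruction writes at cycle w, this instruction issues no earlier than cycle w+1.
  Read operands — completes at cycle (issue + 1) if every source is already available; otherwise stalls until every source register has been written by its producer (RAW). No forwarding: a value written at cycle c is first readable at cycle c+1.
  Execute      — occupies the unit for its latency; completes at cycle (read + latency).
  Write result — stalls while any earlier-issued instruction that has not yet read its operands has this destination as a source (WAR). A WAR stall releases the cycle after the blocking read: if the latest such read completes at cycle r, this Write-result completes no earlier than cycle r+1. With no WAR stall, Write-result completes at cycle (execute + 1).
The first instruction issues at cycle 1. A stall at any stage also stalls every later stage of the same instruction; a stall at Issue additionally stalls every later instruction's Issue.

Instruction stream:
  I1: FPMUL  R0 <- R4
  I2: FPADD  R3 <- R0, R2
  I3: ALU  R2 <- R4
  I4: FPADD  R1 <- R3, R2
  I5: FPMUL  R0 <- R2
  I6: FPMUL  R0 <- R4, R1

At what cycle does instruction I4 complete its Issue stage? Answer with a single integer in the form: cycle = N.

cycle = 14

I1  is:1  ro:2  ex:7  wr:8
I2  is:2  ro:9  ex:12  wr:13  — RAW R0: wait I1 write@8
I3  is:3  ro:4  ex:5  wr:10  — WAR R2: wait I2 read@9
I4  is:14  ro:15  ex:18  wr:19  — struct: FPADD busy until I2 writes@13
I5  is:15  ro:16  ex:21  wr:22
I6  is:23  ro:24  ex:29  wr:30  — struct: FPMUL busy until I5 writes@22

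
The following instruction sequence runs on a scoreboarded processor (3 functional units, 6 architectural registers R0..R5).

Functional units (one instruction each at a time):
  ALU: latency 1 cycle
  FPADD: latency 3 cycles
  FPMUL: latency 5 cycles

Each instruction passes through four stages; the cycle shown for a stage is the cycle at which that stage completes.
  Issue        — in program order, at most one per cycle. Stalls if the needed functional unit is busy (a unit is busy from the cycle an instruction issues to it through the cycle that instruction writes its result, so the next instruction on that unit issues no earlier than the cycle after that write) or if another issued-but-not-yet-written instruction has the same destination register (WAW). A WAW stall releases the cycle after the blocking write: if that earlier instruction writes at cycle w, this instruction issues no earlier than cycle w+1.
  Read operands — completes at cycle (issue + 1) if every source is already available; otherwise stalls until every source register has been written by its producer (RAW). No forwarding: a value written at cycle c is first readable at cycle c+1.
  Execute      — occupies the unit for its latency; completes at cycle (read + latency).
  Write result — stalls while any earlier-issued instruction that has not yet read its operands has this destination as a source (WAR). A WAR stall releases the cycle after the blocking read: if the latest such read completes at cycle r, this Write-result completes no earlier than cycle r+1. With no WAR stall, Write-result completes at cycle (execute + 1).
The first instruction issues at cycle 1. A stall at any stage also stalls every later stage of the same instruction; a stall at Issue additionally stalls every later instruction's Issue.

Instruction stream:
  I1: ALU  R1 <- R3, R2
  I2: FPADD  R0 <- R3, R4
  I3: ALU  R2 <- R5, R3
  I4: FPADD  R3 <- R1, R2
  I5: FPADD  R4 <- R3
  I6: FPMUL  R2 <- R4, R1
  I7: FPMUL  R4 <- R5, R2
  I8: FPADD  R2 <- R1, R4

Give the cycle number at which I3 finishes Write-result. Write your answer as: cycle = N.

cycle = 8

t=1  I1 issues→ALU
t=2  I1 reads; I2 issues→FPADD
t=3  I1 exec-done; I2 reads
t=4  I1 writes R1
t=5  I3 issues→ALU
t=6  I2 exec-done; I3 reads
t=7  I2 writes R0; I3 exec-done
t=8  I3 writes R2; I4 issues→FPADD
t=9  I4 reads
t=12  I4 exec-done
t=13  I4 writes R3
t=14  I5 issues→FPADD
t=15  I5 reads; I6 issues→FPMUL
t=18  I5 exec-done
t=19  I5 writes R4
t=20  I6 reads
t=25  I6 exec-done
t=26  I6 writes R2
t=27  I7 issues→FPMUL
t=28  I7 reads; I8 issues→FPADD
t=33  I7 exec-done
t=34  I7 writes R4
t=35  I8 reads
t=38  I8 exec-done
t=39  I8 writes R2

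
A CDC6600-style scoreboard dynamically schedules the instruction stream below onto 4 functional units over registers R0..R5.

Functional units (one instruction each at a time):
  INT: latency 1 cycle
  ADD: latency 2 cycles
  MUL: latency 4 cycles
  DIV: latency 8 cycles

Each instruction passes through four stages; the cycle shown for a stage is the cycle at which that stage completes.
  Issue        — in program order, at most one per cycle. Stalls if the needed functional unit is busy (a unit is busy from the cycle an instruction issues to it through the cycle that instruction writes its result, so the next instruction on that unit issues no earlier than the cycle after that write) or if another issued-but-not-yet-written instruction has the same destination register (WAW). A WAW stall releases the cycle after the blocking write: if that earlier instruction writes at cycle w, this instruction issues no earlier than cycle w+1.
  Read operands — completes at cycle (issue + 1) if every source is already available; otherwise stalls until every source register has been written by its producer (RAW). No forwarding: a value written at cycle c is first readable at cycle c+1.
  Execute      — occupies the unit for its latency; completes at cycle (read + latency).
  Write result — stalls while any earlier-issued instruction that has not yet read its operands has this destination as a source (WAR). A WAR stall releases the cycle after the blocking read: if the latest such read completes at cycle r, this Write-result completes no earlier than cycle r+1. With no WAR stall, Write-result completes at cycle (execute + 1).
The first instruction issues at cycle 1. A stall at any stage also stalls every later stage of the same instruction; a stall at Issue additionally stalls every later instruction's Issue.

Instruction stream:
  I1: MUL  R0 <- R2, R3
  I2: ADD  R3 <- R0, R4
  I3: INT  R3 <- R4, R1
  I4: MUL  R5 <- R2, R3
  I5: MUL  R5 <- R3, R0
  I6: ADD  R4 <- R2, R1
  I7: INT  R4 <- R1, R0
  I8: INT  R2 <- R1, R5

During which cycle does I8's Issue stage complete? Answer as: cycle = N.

cycle = 32

[I1] 1/2/6/7
[I2] 2/8/10/11  (RAW R0: wait I1 write@7)
[I3] 12/13/14/15  (WAW R3: wait I2 write@11)
[I4] 13/16/20/21  (RAW R3: wait I3 write@15)
[I5] 22/23/27/28  (struct: MUL busy until I4 writes@21)
[I6] 23/24/26/27
[I7] 28/29/30/31  (WAW R4: wait I6 write@27)
[I8] 32/33/34/35  (struct: INT busy until I7 writes@31)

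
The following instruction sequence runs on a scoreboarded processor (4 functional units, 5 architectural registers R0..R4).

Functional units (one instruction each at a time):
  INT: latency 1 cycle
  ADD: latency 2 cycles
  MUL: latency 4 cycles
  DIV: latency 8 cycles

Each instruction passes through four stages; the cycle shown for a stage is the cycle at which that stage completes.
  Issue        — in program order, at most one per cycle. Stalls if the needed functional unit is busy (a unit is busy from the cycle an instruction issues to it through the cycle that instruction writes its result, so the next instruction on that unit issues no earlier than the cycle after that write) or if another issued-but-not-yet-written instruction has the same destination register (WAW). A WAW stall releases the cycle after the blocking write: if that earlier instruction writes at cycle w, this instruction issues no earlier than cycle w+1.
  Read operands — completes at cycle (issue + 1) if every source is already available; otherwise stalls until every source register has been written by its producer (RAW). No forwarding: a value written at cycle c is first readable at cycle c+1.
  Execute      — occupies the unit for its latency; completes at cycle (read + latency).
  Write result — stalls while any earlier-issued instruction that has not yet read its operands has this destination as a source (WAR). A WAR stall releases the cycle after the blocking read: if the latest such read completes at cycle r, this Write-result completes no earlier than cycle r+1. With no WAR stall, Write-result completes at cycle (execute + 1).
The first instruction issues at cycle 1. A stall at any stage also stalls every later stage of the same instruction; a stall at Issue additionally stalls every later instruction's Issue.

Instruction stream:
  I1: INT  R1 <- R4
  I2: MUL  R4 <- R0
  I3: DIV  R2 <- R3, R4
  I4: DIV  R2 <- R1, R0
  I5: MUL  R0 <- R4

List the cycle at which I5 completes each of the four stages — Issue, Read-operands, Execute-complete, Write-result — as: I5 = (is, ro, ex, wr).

I5 = (20, 21, 25, 26)

t=1  I1 dispatched to INT
t=2  I1 operands ready; I2 dispatched to MUL
t=3  I1 complete; I2 operands ready; I3 dispatched to DIV
t=4  R1←I1
t=7  I2 complete
t=8  R4←I2
t=9  I3 operands ready
t=17  I3 complete
t=18  R2←I3
t=19  I4 dispatched to DIV
t=20  I4 operands ready; I5 dispatched to MUL
t=21  I5 operands ready
t=25  I5 complete
t=26  R0←I5
t=28  I4 complete
t=29  R2←I4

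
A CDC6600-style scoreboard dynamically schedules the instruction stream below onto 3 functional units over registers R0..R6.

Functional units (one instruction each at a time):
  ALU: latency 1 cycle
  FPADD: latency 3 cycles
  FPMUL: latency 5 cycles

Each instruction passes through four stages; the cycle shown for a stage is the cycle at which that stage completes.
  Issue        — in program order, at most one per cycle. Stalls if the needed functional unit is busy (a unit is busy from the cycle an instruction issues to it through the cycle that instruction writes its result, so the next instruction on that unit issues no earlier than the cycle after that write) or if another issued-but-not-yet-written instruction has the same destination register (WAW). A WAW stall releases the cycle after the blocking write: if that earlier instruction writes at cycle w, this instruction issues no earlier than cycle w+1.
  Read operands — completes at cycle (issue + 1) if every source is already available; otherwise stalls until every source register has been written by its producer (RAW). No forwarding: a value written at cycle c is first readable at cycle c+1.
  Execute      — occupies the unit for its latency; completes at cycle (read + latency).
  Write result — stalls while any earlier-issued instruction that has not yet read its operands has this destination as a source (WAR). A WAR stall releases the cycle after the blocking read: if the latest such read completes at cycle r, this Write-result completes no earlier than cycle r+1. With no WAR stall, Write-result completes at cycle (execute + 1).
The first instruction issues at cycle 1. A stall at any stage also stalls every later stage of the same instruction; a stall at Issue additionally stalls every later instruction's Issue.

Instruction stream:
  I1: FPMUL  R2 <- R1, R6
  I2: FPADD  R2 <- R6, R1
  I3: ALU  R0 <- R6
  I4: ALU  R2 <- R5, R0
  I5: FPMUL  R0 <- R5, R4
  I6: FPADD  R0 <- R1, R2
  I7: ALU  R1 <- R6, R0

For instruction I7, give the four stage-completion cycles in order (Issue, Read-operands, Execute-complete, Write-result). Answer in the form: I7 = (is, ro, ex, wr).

1) issue 1, read 2, done 7, write 8
2) issue 9, read 10, done 13, write 14  <WAW R2: wait I1 write@8>
3) issue 10, read 11, done 12, write 13
4) issue 15, read 16, done 17, write 18  <WAW R2: wait I2 write@14>
5) issue 16, read 17, done 22, write 23
6) issue 24, read 25, done 28, write 29  <WAW R0: wait I5 write@23>
7) issue 25, read 30, done 31, write 32  <RAW R0: wait I6 write@29>

I7 = (25, 30, 31, 32)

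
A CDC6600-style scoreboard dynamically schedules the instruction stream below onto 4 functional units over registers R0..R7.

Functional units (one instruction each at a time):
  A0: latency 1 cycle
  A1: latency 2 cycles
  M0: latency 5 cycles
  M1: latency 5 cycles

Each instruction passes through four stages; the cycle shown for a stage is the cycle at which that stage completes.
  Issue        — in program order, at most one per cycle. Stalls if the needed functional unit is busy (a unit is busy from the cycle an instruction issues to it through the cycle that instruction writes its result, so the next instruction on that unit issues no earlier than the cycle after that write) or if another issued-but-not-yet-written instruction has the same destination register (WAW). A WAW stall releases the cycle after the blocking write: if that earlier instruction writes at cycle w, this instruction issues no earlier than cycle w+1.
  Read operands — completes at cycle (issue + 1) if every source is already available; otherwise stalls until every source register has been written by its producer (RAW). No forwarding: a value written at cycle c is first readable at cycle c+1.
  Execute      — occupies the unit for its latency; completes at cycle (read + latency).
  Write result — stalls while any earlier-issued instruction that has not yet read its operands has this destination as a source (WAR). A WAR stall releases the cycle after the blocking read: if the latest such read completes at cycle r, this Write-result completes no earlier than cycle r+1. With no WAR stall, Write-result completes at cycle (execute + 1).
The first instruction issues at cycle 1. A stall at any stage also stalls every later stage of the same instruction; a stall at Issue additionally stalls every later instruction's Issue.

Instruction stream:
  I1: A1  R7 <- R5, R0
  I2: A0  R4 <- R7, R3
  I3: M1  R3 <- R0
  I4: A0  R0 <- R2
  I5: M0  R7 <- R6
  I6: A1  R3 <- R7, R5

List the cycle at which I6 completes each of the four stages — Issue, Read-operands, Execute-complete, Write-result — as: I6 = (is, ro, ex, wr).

I6 = (11, 18, 20, 21)

  I1 | 1 | 2 | 4 | 5
  I2 | 2 | 6 | 7 | 8   RAW R7: wait I1 write@5
  I3 | 3 | 4 | 9 | 10
  I4 | 9 | 10 | 11 | 12   struct: A0 busy until I2 writes@8
  I5 | 10 | 11 | 16 | 17
  I6 | 11 | 18 | 20 | 21   RAW R7: wait I5 write@17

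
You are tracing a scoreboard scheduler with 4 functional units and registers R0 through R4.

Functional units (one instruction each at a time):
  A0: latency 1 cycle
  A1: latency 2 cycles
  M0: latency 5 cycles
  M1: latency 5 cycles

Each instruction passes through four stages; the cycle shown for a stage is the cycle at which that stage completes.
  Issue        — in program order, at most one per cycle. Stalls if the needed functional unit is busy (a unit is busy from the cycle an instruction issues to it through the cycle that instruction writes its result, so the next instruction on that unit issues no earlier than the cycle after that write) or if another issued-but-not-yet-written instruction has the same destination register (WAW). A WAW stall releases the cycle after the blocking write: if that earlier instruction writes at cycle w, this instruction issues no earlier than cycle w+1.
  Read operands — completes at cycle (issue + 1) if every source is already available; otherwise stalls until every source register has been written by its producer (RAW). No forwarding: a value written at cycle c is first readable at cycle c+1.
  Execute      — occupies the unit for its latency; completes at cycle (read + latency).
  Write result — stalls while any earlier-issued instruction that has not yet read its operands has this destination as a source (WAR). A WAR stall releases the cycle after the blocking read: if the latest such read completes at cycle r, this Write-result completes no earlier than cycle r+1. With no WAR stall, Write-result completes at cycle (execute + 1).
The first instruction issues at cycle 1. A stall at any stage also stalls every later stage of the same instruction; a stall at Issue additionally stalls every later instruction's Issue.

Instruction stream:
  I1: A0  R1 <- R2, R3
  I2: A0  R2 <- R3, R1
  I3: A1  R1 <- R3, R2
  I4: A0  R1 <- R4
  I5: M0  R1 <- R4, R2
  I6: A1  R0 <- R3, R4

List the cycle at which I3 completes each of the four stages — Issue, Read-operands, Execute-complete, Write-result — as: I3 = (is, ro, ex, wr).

[1] I1 issues→A0
[2] I1 reads
[3] I1 exec-done
[4] I1 writes R1
[5] I2 issues→A0
[6] I2 reads; I3 issues→A1
[7] I2 exec-done
[8] I2 writes R2
[9] I3 reads
[11] I3 exec-done
[12] I3 writes R1
[13] I4 issues→A0
[14] I4 reads
[15] I4 exec-done
[16] I4 writes R1
[17] I5 issues→M0
[18] I5 reads; I6 issues→A1
[19] I6 reads
[21] I6 exec-done
[22] I6 writes R0
[23] I5 exec-done
[24] I5 writes R1

I3 = (6, 9, 11, 12)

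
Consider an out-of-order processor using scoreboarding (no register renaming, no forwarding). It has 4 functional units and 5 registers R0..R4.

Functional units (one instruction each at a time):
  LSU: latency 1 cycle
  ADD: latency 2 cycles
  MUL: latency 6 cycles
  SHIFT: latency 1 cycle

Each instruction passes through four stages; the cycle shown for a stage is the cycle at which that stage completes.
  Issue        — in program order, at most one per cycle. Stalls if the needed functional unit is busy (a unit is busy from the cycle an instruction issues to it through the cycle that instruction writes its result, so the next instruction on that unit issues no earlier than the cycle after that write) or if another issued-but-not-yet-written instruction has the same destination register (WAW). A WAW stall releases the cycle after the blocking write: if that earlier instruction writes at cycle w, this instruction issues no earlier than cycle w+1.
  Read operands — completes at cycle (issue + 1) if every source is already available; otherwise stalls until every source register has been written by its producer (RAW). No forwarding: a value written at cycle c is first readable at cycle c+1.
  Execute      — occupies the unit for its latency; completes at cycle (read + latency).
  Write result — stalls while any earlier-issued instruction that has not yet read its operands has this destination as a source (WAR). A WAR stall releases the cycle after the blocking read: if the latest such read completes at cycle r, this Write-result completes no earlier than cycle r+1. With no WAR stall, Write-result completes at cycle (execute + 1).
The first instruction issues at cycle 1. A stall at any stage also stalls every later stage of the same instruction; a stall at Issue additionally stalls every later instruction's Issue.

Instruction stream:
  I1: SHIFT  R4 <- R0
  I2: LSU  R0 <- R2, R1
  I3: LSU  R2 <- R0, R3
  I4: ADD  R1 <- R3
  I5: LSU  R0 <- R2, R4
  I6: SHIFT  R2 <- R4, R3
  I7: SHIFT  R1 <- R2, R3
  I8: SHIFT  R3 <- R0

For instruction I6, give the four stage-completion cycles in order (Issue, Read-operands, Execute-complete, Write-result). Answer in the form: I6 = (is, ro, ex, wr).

I6 = (11, 12, 13, 14)

[I1] 1/2/3/4
[I2] 2/3/4/5
[I3] 6/7/8/9  (struct: LSU busy until I2 writes@5)
[I4] 7/8/10/11
[I5] 10/11/12/13  (struct: LSU busy until I3 writes@9)
[I6] 11/12/13/14
[I7] 15/16/17/18  (struct: SHIFT busy until I6 writes@14)
[I8] 19/20/21/22  (struct: SHIFT busy until I7 writes@18)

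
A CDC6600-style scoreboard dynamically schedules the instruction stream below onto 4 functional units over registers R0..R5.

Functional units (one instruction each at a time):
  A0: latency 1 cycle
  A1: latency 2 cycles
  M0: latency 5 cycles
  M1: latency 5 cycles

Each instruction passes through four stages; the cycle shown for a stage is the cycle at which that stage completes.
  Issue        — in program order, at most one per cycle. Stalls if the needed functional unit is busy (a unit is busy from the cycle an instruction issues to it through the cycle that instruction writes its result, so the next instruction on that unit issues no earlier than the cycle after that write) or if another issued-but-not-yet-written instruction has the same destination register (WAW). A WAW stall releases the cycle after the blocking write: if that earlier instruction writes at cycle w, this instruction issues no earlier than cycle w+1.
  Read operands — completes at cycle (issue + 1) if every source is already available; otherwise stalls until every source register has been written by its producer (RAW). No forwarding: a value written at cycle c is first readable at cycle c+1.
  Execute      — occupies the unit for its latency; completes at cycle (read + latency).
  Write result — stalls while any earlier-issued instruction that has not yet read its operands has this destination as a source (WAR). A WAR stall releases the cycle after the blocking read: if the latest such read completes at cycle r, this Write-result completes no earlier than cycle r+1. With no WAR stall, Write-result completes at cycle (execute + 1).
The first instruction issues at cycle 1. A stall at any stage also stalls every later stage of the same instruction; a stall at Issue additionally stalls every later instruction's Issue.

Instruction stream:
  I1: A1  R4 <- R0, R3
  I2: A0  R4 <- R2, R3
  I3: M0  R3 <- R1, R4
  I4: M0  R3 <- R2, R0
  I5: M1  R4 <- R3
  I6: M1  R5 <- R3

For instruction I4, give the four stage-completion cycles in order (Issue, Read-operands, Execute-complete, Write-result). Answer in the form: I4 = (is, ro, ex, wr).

I4 = (17, 18, 23, 24)

t=1  I1→A1
t=2  I1 RO
t=4  I1 EX
t=5  I1 WR R4
t=6  I2→A0
t=7  I2 RO; I3→M0
t=8  I2 EX
t=9  I2 WR R4
t=10  I3 RO
t=15  I3 EX
t=16  I3 WR R3
t=17  I4→M0
t=18  I4 RO; I5→M1
t=23  I4 EX
t=24  I4 WR R3
t=25  I5 RO
t=30  I5 EX
t=31  I5 WR R4
t=32  I6→M1
t=33  I6 RO
t=38  I6 EX
t=39  I6 WR R5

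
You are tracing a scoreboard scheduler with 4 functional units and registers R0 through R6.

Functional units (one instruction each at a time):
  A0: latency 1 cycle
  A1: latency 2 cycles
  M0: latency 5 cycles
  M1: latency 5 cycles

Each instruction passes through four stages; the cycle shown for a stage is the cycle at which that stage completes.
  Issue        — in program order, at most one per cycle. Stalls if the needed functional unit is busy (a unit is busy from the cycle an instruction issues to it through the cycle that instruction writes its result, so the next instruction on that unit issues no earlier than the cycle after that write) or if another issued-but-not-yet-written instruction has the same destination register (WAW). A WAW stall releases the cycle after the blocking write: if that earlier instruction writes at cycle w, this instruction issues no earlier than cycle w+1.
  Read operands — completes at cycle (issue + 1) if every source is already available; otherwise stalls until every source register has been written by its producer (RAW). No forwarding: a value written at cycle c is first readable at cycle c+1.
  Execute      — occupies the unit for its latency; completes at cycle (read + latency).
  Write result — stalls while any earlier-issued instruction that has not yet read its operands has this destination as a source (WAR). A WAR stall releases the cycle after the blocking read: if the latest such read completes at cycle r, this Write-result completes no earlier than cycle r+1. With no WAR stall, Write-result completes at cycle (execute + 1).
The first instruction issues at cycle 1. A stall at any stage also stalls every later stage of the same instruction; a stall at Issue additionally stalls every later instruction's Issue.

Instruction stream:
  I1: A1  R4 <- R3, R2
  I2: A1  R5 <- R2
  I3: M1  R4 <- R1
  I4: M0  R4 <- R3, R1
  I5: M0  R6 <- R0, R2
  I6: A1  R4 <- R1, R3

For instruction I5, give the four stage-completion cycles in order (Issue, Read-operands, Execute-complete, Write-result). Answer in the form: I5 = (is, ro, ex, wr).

1) issue 1, read 2, done 4, write 5
2) issue 6, read 7, done 9, write 10  <struct: A1 busy until I1 writes@5>
3) issue 7, read 8, done 13, write 14
4) issue 15, read 16, done 21, write 22  <WAW R4: wait I3 write@14>
5) issue 23, read 24, done 29, write 30  <struct: M0 busy until I4 writes@22>
6) issue 24, read 25, done 27, write 28

I5 = (23, 24, 29, 30)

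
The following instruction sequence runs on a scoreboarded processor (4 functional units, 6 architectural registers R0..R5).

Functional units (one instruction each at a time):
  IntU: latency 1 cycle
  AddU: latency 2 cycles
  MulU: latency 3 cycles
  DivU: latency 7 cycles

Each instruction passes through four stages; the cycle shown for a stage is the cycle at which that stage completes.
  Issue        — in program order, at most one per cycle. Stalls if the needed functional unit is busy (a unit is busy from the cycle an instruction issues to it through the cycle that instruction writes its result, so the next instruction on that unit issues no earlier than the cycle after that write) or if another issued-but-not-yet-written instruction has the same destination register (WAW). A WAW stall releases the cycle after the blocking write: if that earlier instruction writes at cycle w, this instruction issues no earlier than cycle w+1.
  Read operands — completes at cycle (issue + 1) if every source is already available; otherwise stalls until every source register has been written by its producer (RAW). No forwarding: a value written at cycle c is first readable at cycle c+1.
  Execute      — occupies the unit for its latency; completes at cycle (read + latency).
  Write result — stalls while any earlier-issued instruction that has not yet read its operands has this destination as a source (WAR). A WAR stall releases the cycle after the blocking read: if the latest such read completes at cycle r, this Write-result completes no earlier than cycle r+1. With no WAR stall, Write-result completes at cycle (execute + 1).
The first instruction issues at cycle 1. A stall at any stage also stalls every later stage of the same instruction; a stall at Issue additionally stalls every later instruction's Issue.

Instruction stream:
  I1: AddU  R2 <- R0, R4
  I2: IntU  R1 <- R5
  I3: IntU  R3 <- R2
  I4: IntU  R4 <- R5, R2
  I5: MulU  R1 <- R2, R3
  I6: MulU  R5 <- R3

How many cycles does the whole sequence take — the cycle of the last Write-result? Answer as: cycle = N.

  I1 | 1 | 2 | 4 | 5
  I2 | 2 | 3 | 4 | 5
  I3 | 6 | 7 | 8 | 9   struct: IntU busy until I2 writes@5
  I4 | 10 | 11 | 12 | 13   struct: IntU busy until I3 writes@9
  I5 | 11 | 12 | 15 | 16
  I6 | 17 | 18 | 21 | 22   struct: MulU busy until I5 writes@16

cycle = 22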